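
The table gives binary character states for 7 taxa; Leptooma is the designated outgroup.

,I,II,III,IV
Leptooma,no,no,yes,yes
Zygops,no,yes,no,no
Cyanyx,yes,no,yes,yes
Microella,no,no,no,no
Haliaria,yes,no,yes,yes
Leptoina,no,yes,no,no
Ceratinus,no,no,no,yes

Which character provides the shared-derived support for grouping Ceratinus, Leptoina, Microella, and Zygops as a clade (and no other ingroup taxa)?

III

Character polarity is set by the outgroup: the derived state is whichever differs from the outgroup's state, so for III, IV the derived state is 'no', and for the remaining characters it is 'yes'.
I: derived state 'yes' in Cyanyx and Haliaria only — synapomorphy for {Cyanyx, Haliaria}.
II: derived state 'yes' in Leptoina and Zygops only — synapomorphy for {Leptoina, Zygops}.
Only Ceratinus, Leptoina, Microella, and Zygops show the derived state 'no' for III, supporting them as a clade.
IV (derived state 'no') is shared by Leptoina, Microella, and Zygops — a synapomorphy uniting that clade.
Most parsimonious ingroup topology: ((((Zygops,Leptoina),Microella),Ceratinus),(Cyanyx,Haliaria)).
The clade {Ceratinus, Leptoina, Microella, Zygops} is supported by III: its derived state 'no' occurs in exactly those taxa and in no other taxon (including the outgroup).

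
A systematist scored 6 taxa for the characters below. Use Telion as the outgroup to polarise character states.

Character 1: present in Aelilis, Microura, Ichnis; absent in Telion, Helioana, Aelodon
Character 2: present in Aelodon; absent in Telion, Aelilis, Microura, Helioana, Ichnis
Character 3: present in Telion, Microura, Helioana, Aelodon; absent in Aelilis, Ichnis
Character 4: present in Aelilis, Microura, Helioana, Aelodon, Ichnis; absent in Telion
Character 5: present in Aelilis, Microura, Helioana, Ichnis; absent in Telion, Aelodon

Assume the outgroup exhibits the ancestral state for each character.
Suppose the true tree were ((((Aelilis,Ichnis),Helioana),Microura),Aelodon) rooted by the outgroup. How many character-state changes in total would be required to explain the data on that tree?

6

Map each character onto ((((Aelilis,Ichnis),Helioana),Microura),Aelodon) (rooted by Telion) and count the minimum state changes it requires (Fitch parsimony):
Character 1: 2; Character 2: 1; Character 3: 1; Character 4: 1; Character 5: 1.
Total tree length = 6.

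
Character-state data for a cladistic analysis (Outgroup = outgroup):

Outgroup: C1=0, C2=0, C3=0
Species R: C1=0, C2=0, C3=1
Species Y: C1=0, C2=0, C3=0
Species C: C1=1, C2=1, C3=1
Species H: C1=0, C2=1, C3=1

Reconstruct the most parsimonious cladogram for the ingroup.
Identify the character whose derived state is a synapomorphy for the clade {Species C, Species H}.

The outgroup has state '0' for every character, so '1' is the derived state throughout.
C1: derived state '1' in Species C only — an autapomorphy, so it tells us nothing about relationships among taxa.
Only Species C and Species H show the derived state '1' for C2, supporting them as a clade.
C3 (derived state '1') is shared by Species C, Species H, and Species R — a synapomorphy uniting that clade.
Most parsimonious ingroup topology: ((Species R,(Species C,Species H)),Species Y).
The clade {Species C, Species H} is supported by C2: its derived state '1' occurs in exactly those taxa and in no other taxon (including the outgroup).

C2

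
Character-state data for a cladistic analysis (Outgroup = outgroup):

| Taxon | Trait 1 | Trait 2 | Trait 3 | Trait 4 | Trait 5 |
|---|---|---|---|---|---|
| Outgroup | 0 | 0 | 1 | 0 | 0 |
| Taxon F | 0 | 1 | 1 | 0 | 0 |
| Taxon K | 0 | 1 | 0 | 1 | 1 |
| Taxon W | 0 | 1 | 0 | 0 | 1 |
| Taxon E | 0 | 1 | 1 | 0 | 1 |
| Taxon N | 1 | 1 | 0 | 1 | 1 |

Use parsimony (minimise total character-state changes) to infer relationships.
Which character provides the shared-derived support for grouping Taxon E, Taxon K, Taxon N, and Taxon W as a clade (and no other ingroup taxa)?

Character polarity is set by the outgroup: the derived state is whichever differs from the outgroup's state, so for Trait 3 the derived state is '0', and for the remaining characters it is '1'.
Trait 1 (derived state '1') is unique to Taxon N (autapomorphy; uninformative for grouping).
Trait 2 (derived state '1') is shared by all ingroup taxa — unites the whole ingroup.
Trait 3 (derived state '0') is shared by Taxon K, Taxon N, and Taxon W — a synapomorphy uniting that clade.
Only Taxon K and Taxon N show the derived state '1' for Trait 4, supporting them as a clade.
Trait 5: derived state '1' in Taxon E, Taxon K, Taxon N, and Taxon W only — synapomorphy for {Taxon E, Taxon K, Taxon N, Taxon W}.
Most parsimonious ingroup topology: (Taxon F,(((Taxon K,Taxon N),Taxon W),Taxon E)).
The clade {Taxon E, Taxon K, Taxon N, Taxon W} is supported by Trait 5: its derived state '1' occurs in exactly those taxa and in no other taxon (including the outgroup).

Trait 5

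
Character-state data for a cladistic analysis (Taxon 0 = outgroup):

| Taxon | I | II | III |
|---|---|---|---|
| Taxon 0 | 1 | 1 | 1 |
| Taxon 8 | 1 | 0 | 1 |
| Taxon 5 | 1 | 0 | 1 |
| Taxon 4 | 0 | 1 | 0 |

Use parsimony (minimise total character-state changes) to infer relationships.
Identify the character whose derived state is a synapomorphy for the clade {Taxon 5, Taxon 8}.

II

The outgroup has state '1' for every character, so '0' is the derived state throughout.
I (derived state '0') is unique to Taxon 4 (autapomorphy; uninformative for grouping).
Only Taxon 5 and Taxon 8 show the derived state '0' for II, supporting them as a clade.
III: derived state '0' in Taxon 4 only — an autapomorphy, so it tells us nothing about relationships among taxa.
Most parsimonious ingroup topology: ((Taxon 8,Taxon 5),Taxon 4).
The clade {Taxon 5, Taxon 8} is supported by II: its derived state '0' occurs in exactly those taxa and in no other taxon (including the outgroup).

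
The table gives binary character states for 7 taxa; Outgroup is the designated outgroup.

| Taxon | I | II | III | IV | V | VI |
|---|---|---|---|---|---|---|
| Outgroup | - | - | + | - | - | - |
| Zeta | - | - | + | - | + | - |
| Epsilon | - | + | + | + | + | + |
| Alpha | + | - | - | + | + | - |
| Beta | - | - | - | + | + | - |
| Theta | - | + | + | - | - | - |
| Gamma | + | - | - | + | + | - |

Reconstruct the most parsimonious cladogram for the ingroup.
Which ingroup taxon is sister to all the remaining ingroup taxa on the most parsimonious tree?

Theta

Character polarity is set by the outgroup: the derived state is whichever differs from the outgroup's state, so for III the derived state is '-', and for the remaining characters it is '+'.
I (derived state '+') is shared by Alpha and Gamma — a synapomorphy uniting that clade.
II (state '+') occurs in Epsilon and Theta but conflicts with the nesting implied by the other characters — most parsimoniously interpreted as homoplasy.
Only Alpha, Beta, and Gamma show the derived state '-' for III, supporting them as a clade.
IV (derived state '+') is shared by Alpha, Beta, Epsilon, and Gamma — a synapomorphy uniting that clade.
Only Alpha, Beta, Epsilon, Gamma, and Zeta show the derived state '+' for V, supporting them as a clade.
VI (derived state '+') is unique to Epsilon (autapomorphy; uninformative for grouping).
Most parsimonious ingroup topology: ((Zeta,(Epsilon,((Alpha,Gamma),Beta))),Theta).
Theta is sister to the clade containing all other ingroup taxa, so it is the earliest-diverging (most basal) ingroup lineage.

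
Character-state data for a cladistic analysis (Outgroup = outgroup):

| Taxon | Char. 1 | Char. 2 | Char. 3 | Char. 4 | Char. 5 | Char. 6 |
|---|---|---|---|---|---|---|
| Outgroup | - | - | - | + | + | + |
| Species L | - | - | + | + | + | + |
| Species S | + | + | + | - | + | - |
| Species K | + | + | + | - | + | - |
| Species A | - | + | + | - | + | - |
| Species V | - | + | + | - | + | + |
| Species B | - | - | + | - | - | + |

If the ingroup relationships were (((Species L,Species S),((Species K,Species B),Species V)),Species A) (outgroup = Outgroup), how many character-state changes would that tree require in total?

Map each character onto (((Species L,Species S),((Species K,Species B),Species V)),Species A) (rooted by Outgroup) and count the minimum state changes it requires (Fitch parsimony):
Char. 1: 2; Char. 2: 3; Char. 3: 1; Char. 4: 2; Char. 5: 1; Char. 6: 3.
Total tree length = 12.

12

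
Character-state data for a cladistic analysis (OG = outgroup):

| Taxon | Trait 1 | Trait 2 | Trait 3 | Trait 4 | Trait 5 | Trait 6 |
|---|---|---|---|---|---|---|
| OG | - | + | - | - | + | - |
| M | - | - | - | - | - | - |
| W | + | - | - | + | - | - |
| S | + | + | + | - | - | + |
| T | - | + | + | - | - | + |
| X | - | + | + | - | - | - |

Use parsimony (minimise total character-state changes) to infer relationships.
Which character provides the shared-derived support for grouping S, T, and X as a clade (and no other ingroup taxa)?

Character polarity is set by the outgroup: the derived state is whichever differs from the outgroup's state, so for Trait 2, Trait 5 the derived state is '-', and for the remaining characters it is '+'.
Trait 1 (state '+') occurs in S and W but conflicts with the nesting implied by the other characters — most parsimoniously interpreted as homoplasy.
Only M and W show the derived state '-' for Trait 2, supporting them as a clade.
Only S, T, and X show the derived state '+' for Trait 3, supporting them as a clade.
Trait 4: derived state '+' in W only — an autapomorphy, so it tells us nothing about relationships among taxa.
All ingroup taxa share the derived state '-' for Trait 5; it defines the ingroup but does not resolve relationships within it.
Trait 6 (derived state '+') is shared by S and T — a synapomorphy uniting that clade.
Most parsimonious ingroup topology: ((M,W),((S,T),X)).
The clade {S, T, X} is supported by Trait 3: its derived state '+' occurs in exactly those taxa and in no other taxon (including the outgroup).

Trait 3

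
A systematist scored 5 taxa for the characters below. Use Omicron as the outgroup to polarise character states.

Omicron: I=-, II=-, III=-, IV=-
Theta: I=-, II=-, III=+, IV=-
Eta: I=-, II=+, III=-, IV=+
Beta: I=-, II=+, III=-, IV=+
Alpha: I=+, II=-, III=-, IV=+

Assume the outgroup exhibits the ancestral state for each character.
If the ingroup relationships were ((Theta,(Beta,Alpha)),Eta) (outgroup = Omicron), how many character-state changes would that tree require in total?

6

Map each character onto ((Theta,(Beta,Alpha)),Eta) (rooted by Omicron) and count the minimum state changes it requires (Fitch parsimony):
I: 1; II: 2; III: 1; IV: 2.
Total tree length = 6.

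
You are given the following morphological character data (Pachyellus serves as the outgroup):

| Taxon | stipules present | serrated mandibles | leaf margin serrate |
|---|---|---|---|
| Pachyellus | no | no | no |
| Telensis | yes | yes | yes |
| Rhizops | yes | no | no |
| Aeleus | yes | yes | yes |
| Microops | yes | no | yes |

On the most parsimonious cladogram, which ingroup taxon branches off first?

The outgroup has state 'no' for every character, so 'yes' is the derived state throughout.
All ingroup taxa share the derived state 'yes' for stipules present; it defines the ingroup but does not resolve relationships within it.
Only Aeleus and Telensis show the derived state 'yes' for serrated mandibles, supporting them as a clade.
Only Aeleus, Microops, and Telensis show the derived state 'yes' for leaf margin serrate, supporting them as a clade.
Most parsimonious ingroup topology: (((Telensis,Aeleus),Microops),Rhizops).
Rhizops is sister to the clade containing all other ingroup taxa, so it is the earliest-diverging (most basal) ingroup lineage.

Rhizops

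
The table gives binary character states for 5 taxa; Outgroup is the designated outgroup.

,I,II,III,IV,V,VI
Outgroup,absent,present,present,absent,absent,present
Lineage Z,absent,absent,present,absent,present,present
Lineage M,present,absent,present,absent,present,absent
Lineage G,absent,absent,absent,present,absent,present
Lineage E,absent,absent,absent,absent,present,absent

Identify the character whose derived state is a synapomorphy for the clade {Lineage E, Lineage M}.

VI

Character polarity is set by the outgroup: the derived state is whichever differs from the outgroup's state, so for II, III, VI the derived state is 'absent', and for the remaining characters it is 'present'.
I: derived state 'present' in Lineage M only — an autapomorphy, so it tells us nothing about relationships among taxa.
All ingroup taxa share the derived state 'absent' for II; it defines the ingroup but does not resolve relationships within it.
III (state 'absent') occurs in Lineage E and Lineage G but conflicts with the nesting implied by the other characters — most parsimoniously interpreted as homoplasy.
IV (derived state 'present') is unique to Lineage G (autapomorphy; uninformative for grouping).
Only Lineage E, Lineage M, and Lineage Z show the derived state 'present' for V, supporting them as a clade.
VI: derived state 'absent' in Lineage E and Lineage M only — synapomorphy for {Lineage E, Lineage M}.
Most parsimonious ingroup topology: ((Lineage Z,(Lineage M,Lineage E)),Lineage G).
The clade {Lineage E, Lineage M} is supported by VI: its derived state 'absent' occurs in exactly those taxa and in no other taxon (including the outgroup).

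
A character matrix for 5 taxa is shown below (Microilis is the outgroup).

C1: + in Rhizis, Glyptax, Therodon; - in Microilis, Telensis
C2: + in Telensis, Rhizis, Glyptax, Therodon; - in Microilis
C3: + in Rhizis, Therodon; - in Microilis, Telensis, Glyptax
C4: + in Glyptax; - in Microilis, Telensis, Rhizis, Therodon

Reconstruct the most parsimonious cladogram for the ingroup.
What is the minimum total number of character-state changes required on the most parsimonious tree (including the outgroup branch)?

4

The outgroup has state '-' for every character, so '+' is the derived state throughout.
Only Glyptax, Rhizis, and Therodon show the derived state '+' for C1, supporting them as a clade.
All ingroup taxa share the derived state '+' for C2; it defines the ingroup but does not resolve relationships within it.
C3 (derived state '+') is shared by Rhizis and Therodon — a synapomorphy uniting that clade.
C4 (derived state '+') is unique to Glyptax (autapomorphy; uninformative for grouping).
Most parsimonious ingroup topology: (Telensis,((Rhizis,Therodon),Glyptax)).
Changes per character on this tree: C1: 1; C2: 1; C3: 1; C4: 1.
Total = 4.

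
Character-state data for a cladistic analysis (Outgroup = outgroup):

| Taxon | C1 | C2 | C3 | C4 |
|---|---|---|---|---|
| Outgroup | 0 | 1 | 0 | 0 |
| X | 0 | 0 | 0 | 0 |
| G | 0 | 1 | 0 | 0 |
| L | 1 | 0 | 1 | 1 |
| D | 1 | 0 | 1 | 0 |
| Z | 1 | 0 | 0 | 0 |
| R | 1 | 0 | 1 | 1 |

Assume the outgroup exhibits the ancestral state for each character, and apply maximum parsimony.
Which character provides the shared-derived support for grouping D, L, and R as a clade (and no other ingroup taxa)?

C3

Character polarity is set by the outgroup: the derived state is whichever differs from the outgroup's state, so for C2 the derived state is '0', and for the remaining characters it is '1'.
C1: derived state '1' in D, L, R, and Z only — synapomorphy for {D, L, R, Z}.
Only D, L, R, X, and Z show the derived state '0' for C2, supporting them as a clade.
C3 (derived state '1') is shared by D, L, and R — a synapomorphy uniting that clade.
C4: derived state '1' in L and R only — synapomorphy for {L, R}.
Most parsimonious ingroup topology: ((X,(((L,R),D),Z)),G).
The clade {D, L, R} is supported by C3: its derived state '1' occurs in exactly those taxa and in no other taxon (including the outgroup).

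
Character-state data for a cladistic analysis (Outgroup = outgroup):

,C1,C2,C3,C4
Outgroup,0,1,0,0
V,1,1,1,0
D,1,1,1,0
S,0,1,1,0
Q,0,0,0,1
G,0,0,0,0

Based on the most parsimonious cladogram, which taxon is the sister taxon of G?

Q

Character polarity is set by the outgroup: the derived state is whichever differs from the outgroup's state, so for C2 the derived state is '0', and for the remaining characters it is '1'.
C1 (derived state '1') is shared by D and V — a synapomorphy uniting that clade.
C2: derived state '0' in G and Q only — synapomorphy for {G, Q}.
Only D, S, and V show the derived state '1' for C3, supporting them as a clade.
C4: derived state '1' in Q only — an autapomorphy, so it tells us nothing about relationships among taxa.
Most parsimonious ingroup topology: (((V,D),S),(Q,G)).
G and Q form a cherry on this tree, so they are sister taxa.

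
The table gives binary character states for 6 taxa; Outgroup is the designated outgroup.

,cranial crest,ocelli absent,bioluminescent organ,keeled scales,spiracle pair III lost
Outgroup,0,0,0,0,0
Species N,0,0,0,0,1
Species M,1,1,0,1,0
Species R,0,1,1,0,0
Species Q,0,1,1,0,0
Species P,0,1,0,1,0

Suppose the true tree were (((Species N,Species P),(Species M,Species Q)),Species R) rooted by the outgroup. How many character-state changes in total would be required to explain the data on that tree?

8

Map each character onto (((Species N,Species P),(Species M,Species Q)),Species R) (rooted by Outgroup) and count the minimum state changes it requires (Fitch parsimony):
cranial crest: 1; ocelli absent: 2; bioluminescent organ: 2; keeled scales: 2; spiracle pair III lost: 1.
Total tree length = 8.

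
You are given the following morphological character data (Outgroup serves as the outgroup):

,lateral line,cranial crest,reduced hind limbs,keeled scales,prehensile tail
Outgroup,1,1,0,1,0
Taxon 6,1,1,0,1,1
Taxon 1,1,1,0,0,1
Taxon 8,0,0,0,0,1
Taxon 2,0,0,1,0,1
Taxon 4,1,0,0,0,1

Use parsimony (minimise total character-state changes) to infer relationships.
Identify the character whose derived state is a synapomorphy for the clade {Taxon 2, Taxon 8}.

Character polarity is set by the outgroup: the derived state is whichever differs from the outgroup's state, so for lateral line, cranial crest, keeled scales the derived state is '0', and for the remaining characters it is '1'.
lateral line: derived state '0' in Taxon 2 and Taxon 8 only — synapomorphy for {Taxon 2, Taxon 8}.
cranial crest: derived state '0' in Taxon 2, Taxon 4, and Taxon 8 only — synapomorphy for {Taxon 2, Taxon 4, Taxon 8}.
reduced hind limbs (derived state '1') is unique to Taxon 2 (autapomorphy; uninformative for grouping).
Only Taxon 1, Taxon 2, Taxon 4, and Taxon 8 show the derived state '0' for keeled scales, supporting them as a clade.
prehensile tail (derived state '1') is shared by all ingroup taxa — unites the whole ingroup.
Most parsimonious ingroup topology: (Taxon 6,(Taxon 1,((Taxon 8,Taxon 2),Taxon 4))).
The clade {Taxon 2, Taxon 8} is supported by lateral line: its derived state '0' occurs in exactly those taxa and in no other taxon (including the outgroup).

lateral line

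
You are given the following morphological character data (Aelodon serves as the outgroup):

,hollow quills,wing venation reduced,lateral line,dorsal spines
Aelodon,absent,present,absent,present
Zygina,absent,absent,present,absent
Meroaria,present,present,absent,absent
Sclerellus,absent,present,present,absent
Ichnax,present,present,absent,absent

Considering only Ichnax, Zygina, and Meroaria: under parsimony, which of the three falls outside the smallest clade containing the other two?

Character polarity is set by the outgroup: the derived state is whichever differs from the outgroup's state, so for wing venation reduced, dorsal spines the derived state is 'absent', and for the remaining characters it is 'present'.
hollow quills: derived state 'present' in Ichnax and Meroaria only — synapomorphy for {Ichnax, Meroaria}.
wing venation reduced (derived state 'absent') is unique to Zygina (autapomorphy; uninformative for grouping).
lateral line (derived state 'present') is shared by Sclerellus and Zygina — a synapomorphy uniting that clade.
All ingroup taxa share the derived state 'absent' for dorsal spines; it defines the ingroup but does not resolve relationships within it.
Most parsimonious ingroup topology: ((Ichnax,Meroaria),(Zygina,Sclerellus)).
Meroaria and Ichnax share a more recent common ancestor with each other than either does with Zygina, so Zygina is the least closely related of the three.

Zygina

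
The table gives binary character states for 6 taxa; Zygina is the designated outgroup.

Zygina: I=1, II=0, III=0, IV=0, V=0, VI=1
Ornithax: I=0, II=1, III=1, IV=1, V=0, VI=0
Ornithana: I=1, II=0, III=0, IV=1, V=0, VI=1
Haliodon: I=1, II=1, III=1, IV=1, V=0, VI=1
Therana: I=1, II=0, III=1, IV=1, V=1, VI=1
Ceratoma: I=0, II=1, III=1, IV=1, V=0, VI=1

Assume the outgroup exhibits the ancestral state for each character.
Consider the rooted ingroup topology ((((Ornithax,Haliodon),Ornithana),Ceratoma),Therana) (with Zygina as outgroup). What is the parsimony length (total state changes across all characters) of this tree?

9

Map each character onto ((((Ornithax,Haliodon),Ornithana),Ceratoma),Therana) (rooted by Zygina) and count the minimum state changes it requires (Fitch parsimony):
I: 2; II: 2; III: 2; IV: 1; V: 1; VI: 1.
Total tree length = 9.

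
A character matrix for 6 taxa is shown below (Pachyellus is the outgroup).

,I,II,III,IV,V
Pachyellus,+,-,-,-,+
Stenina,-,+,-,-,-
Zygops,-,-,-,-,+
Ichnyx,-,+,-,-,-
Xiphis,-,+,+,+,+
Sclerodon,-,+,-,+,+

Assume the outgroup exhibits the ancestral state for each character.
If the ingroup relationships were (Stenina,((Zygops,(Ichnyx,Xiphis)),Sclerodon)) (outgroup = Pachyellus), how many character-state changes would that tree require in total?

Map each character onto (Stenina,((Zygops,(Ichnyx,Xiphis)),Sclerodon)) (rooted by Pachyellus) and count the minimum state changes it requires (Fitch parsimony):
I: 1; II: 2; III: 1; IV: 2; V: 2.
Total tree length = 8.

8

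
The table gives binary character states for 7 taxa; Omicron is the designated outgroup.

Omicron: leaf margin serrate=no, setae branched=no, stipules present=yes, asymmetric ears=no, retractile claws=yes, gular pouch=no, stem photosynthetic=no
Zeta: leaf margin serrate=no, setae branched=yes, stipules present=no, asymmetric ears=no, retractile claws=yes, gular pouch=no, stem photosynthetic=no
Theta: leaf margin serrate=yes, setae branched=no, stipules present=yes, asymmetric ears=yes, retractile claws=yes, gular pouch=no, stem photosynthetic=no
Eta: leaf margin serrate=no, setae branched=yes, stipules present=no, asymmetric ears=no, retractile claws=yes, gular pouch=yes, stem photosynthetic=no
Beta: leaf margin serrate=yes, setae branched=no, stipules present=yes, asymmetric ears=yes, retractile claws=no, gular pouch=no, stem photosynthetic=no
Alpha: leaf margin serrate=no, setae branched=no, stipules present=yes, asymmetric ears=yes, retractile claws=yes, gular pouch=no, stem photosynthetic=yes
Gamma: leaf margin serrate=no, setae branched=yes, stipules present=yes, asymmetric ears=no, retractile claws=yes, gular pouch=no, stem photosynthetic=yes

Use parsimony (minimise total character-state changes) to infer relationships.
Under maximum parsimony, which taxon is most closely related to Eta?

Zeta

Character polarity is set by the outgroup: the derived state is whichever differs from the outgroup's state, so for stipules present, retractile claws the derived state is 'no', and for the remaining characters it is 'yes'.
Only Beta and Theta show the derived state 'yes' for leaf margin serrate, supporting them as a clade.
setae branched: derived state 'yes' in Eta, Gamma, and Zeta only — synapomorphy for {Eta, Gamma, Zeta}.
Only Eta and Zeta show the derived state 'no' for stipules present, supporting them as a clade.
Only Alpha, Beta, and Theta show the derived state 'yes' for asymmetric ears, supporting them as a clade.
retractile claws: derived state 'no' in Beta only — an autapomorphy, so it tells us nothing about relationships among taxa.
gular pouch (derived state 'yes') is unique to Eta (autapomorphy; uninformative for grouping).
stem photosynthetic (state 'yes') occurs in Alpha and Gamma but conflicts with the nesting implied by the other characters — most parsimoniously interpreted as homoplasy.
Most parsimonious ingroup topology: (((Zeta,Eta),Gamma),((Theta,Beta),Alpha)).
Eta and Zeta form a cherry on this tree, so they are sister taxa.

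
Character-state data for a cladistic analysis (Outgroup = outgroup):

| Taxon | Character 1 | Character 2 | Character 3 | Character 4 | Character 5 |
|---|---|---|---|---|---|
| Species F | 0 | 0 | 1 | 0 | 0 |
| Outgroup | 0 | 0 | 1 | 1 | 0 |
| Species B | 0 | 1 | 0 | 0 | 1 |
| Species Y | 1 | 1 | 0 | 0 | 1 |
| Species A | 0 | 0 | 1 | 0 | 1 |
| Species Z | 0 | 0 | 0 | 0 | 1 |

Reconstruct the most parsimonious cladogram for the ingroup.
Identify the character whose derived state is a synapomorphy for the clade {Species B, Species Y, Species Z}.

Character 3

Character polarity is set by the outgroup: the derived state is whichever differs from the outgroup's state, so for Character 3, Character 4 the derived state is '0', and for the remaining characters it is '1'.
Character 1: derived state '1' in Species Y only — an autapomorphy, so it tells us nothing about relationships among taxa.
Character 2 (derived state '1') is shared by Species B and Species Y — a synapomorphy uniting that clade.
Character 3: derived state '0' in Species B, Species Y, and Species Z only — synapomorphy for {Species B, Species Y, Species Z}.
Character 4 (derived state '0') is shared by all ingroup taxa — unites the whole ingroup.
Character 5: derived state '1' in Species A, Species B, Species Y, and Species Z only — synapomorphy for {Species A, Species B, Species Y, Species Z}.
Most parsimonious ingroup topology: ((((Species Y,Species B),Species Z),Species A),Species F).
The clade {Species B, Species Y, Species Z} is supported by Character 3: its derived state '0' occurs in exactly those taxa and in no other taxon (including the outgroup).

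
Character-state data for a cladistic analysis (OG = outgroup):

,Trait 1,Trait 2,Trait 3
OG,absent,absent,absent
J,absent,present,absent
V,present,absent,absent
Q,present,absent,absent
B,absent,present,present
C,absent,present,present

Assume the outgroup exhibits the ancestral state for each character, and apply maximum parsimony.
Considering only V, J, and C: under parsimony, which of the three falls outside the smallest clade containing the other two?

The outgroup has state 'absent' for every character, so 'present' is the derived state throughout.
Only Q and V show the derived state 'present' for Trait 1, supporting them as a clade.
Trait 2 (derived state 'present') is shared by B, C, and J — a synapomorphy uniting that clade.
Trait 3: derived state 'present' in B and C only — synapomorphy for {B, C}.
Most parsimonious ingroup topology: ((J,(B,C)),(V,Q)).
C and J share a more recent common ancestor with each other than either does with V, so V is the least closely related of the three.

V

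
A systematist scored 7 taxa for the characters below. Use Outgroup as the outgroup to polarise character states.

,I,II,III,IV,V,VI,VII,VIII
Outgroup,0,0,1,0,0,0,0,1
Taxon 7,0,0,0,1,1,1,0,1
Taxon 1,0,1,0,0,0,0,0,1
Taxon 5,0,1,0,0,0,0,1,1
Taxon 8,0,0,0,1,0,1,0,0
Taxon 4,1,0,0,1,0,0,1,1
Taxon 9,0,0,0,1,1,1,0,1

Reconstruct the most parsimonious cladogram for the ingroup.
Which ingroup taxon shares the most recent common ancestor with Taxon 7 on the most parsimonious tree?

Character polarity is set by the outgroup: the derived state is whichever differs from the outgroup's state, so for III, VIII the derived state is '0', and for the remaining characters it is '1'.
I (derived state '1') is unique to Taxon 4 (autapomorphy; uninformative for grouping).
Only Taxon 1 and Taxon 5 show the derived state '1' for II, supporting them as a clade.
III (derived state '0') is shared by all ingroup taxa — unites the whole ingroup.
IV (derived state '1') is shared by Taxon 4, Taxon 7, Taxon 8, and Taxon 9 — a synapomorphy uniting that clade.
Only Taxon 7 and Taxon 9 show the derived state '1' for V, supporting them as a clade.
VI: derived state '1' in Taxon 7, Taxon 8, and Taxon 9 only — synapomorphy for {Taxon 7, Taxon 8, Taxon 9}.
VII (state '1') occurs in Taxon 4 and Taxon 5 but conflicts with the nesting implied by the other characters — most parsimoniously interpreted as homoplasy.
VIII: derived state '0' in Taxon 8 only — an autapomorphy, so it tells us nothing about relationships among taxa.
Most parsimonious ingroup topology: ((((Taxon 7,Taxon 9),Taxon 8),Taxon 4),(Taxon 1,Taxon 5)).
Taxon 7 and Taxon 9 form a cherry on this tree, so they are sister taxa.

Taxon 9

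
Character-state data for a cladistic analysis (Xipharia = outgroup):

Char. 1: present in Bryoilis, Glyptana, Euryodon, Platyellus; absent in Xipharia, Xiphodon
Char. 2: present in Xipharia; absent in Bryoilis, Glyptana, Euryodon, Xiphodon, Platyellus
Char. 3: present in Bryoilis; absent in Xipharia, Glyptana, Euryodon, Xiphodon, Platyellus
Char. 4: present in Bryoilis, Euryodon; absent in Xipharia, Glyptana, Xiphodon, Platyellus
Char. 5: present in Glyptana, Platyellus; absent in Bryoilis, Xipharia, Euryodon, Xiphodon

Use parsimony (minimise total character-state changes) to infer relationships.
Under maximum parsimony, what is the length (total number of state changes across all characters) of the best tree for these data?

Character polarity is set by the outgroup: the derived state is whichever differs from the outgroup's state, so for Char. 2 the derived state is 'absent', and for the remaining characters it is 'present'.
Only Bryoilis, Euryodon, Glyptana, and Platyellus show the derived state 'present' for Char. 1, supporting them as a clade.
All ingroup taxa share the derived state 'absent' for Char. 2; it defines the ingroup but does not resolve relationships within it.
Char. 3 (derived state 'present') is unique to Bryoilis (autapomorphy; uninformative for grouping).
Only Bryoilis and Euryodon show the derived state 'present' for Char. 4, supporting them as a clade.
Char. 5: derived state 'present' in Glyptana and Platyellus only — synapomorphy for {Glyptana, Platyellus}.
Most parsimonious ingroup topology: (((Platyellus,Glyptana),(Euryodon,Bryoilis)),Xiphodon).
Changes per character on this tree: Char. 1: 1; Char. 2: 1; Char. 3: 1; Char. 4: 1; Char. 5: 1.
Total = 5.

5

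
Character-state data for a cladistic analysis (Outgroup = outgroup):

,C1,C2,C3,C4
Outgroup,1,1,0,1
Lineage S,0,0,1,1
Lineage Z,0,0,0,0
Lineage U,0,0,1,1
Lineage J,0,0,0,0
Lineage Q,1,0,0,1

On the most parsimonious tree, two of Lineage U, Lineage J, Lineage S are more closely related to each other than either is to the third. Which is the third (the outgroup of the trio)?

Character polarity is set by the outgroup: the derived state is whichever differs from the outgroup's state, so for C1, C2, C4 the derived state is '0', and for the remaining characters it is '1'.
Only Lineage J, Lineage S, Lineage U, and Lineage Z show the derived state '0' for C1, supporting them as a clade.
All ingroup taxa share the derived state '0' for C2; it defines the ingroup but does not resolve relationships within it.
C3: derived state '1' in Lineage S and Lineage U only — synapomorphy for {Lineage S, Lineage U}.
C4: derived state '0' in Lineage J and Lineage Z only — synapomorphy for {Lineage J, Lineage Z}.
Most parsimonious ingroup topology: (((Lineage S,Lineage U),(Lineage Z,Lineage J)),Lineage Q).
Lineage U and Lineage S share a more recent common ancestor with each other than either does with Lineage J, so Lineage J is the least closely related of the three.

Lineage J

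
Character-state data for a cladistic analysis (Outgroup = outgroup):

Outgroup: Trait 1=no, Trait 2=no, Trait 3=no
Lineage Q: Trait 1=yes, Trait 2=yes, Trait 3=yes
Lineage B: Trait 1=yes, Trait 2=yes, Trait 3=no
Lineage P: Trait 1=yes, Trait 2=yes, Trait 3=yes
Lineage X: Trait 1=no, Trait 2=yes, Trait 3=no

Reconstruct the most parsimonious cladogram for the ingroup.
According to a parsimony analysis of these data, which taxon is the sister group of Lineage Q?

The outgroup has state 'no' for every character, so 'yes' is the derived state throughout.
Trait 1 (derived state 'yes') is shared by Lineage B, Lineage P, and Lineage Q — a synapomorphy uniting that clade.
All ingroup taxa share the derived state 'yes' for Trait 2; it defines the ingroup but does not resolve relationships within it.
Only Lineage P and Lineage Q show the derived state 'yes' for Trait 3, supporting them as a clade.
Most parsimonious ingroup topology: (((Lineage Q,Lineage P),Lineage B),Lineage X).
Lineage Q and Lineage P form a cherry on this tree, so they are sister taxa.

Lineage P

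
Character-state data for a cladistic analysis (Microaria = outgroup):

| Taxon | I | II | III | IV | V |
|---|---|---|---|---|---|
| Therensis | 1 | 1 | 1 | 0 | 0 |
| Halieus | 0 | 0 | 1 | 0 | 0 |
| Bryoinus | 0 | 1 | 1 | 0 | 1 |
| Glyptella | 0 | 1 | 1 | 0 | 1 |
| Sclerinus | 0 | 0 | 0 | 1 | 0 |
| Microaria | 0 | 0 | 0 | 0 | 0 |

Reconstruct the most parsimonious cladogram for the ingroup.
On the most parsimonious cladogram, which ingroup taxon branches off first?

Sclerinus

The outgroup has state '0' for every character, so '1' is the derived state throughout.
I (derived state '1') is unique to Therensis (autapomorphy; uninformative for grouping).
II (derived state '1') is shared by Bryoinus, Glyptella, and Therensis — a synapomorphy uniting that clade.
Only Bryoinus, Glyptella, Halieus, and Therensis show the derived state '1' for III, supporting them as a clade.
IV: derived state '1' in Sclerinus only — an autapomorphy, so it tells us nothing about relationships among taxa.
V (derived state '1') is shared by Bryoinus and Glyptella — a synapomorphy uniting that clade.
Most parsimonious ingroup topology: ((Halieus,(Therensis,(Bryoinus,Glyptella))),Sclerinus).
Sclerinus is sister to the clade containing all other ingroup taxa, so it is the earliest-diverging (most basal) ingroup lineage.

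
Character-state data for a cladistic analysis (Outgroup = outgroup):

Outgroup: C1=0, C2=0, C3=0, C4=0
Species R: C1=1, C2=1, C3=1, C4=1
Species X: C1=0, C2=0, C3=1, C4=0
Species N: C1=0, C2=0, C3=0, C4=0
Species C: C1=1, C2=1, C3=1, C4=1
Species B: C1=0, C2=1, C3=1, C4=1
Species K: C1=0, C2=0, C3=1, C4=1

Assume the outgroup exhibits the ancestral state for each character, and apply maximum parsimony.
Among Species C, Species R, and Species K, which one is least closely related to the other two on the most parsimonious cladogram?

The outgroup has state '0' for every character, so '1' is the derived state throughout.
C1: derived state '1' in Species C and Species R only — synapomorphy for {Species C, Species R}.
C2 (derived state '1') is shared by Species B, Species C, and Species R — a synapomorphy uniting that clade.
C3 (derived state '1') is shared by Species B, Species C, Species K, Species R, and Species X — a synapomorphy uniting that clade.
C4: derived state '1' in Species B, Species C, Species K, and Species R only — synapomorphy for {Species B, Species C, Species K, Species R}.
Most parsimonious ingroup topology: (((((Species R,Species C),Species B),Species K),Species X),Species N).
Species C and Species R share a more recent common ancestor with each other than either does with Species K, so Species K is the least closely related of the three.

Species K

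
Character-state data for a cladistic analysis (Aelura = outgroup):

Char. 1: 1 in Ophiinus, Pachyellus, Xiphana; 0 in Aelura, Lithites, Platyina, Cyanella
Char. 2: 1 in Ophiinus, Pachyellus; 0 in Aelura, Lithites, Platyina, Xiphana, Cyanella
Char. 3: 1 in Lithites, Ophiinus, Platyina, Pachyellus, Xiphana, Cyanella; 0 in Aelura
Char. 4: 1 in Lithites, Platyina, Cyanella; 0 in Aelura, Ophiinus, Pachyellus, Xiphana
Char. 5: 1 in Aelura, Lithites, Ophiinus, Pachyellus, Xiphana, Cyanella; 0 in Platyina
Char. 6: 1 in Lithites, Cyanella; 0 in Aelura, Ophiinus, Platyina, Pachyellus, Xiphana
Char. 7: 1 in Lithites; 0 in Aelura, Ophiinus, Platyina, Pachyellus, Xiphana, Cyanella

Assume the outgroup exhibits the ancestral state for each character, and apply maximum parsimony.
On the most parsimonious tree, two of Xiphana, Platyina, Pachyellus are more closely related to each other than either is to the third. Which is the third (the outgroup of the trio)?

Platyina

Character polarity is set by the outgroup: the derived state is whichever differs from the outgroup's state, so for Char. 5 the derived state is '0', and for the remaining characters it is '1'.
Char. 1: derived state '1' in Ophiinus, Pachyellus, and Xiphana only — synapomorphy for {Ophiinus, Pachyellus, Xiphana}.
Char. 2 (derived state '1') is shared by Ophiinus and Pachyellus — a synapomorphy uniting that clade.
All ingroup taxa share the derived state '1' for Char. 3; it defines the ingroup but does not resolve relationships within it.
Char. 4: derived state '1' in Cyanella, Lithites, and Platyina only — synapomorphy for {Cyanella, Lithites, Platyina}.
Char. 5: derived state '0' in Platyina only — an autapomorphy, so it tells us nothing about relationships among taxa.
Char. 6 (derived state '1') is shared by Cyanella and Lithites — a synapomorphy uniting that clade.
Char. 7: derived state '1' in Lithites only — an autapomorphy, so it tells us nothing about relationships among taxa.
Most parsimonious ingroup topology: (((Lithites,Cyanella),Platyina),((Ophiinus,Pachyellus),Xiphana)).
Pachyellus and Xiphana share a more recent common ancestor with each other than either does with Platyina, so Platyina is the least closely related of the three.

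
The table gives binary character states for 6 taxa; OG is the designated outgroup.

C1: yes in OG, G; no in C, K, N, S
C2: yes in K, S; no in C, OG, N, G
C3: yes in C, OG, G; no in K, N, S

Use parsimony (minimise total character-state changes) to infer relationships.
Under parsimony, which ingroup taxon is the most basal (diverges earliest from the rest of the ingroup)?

G

Character polarity is set by the outgroup: the derived state is whichever differs from the outgroup's state, so for C1, C3 the derived state is 'no', and for the remaining characters it is 'yes'.
Only C, K, N, and S show the derived state 'no' for C1, supporting them as a clade.
C2 (derived state 'yes') is shared by K and S — a synapomorphy uniting that clade.
Only K, N, and S show the derived state 'no' for C3, supporting them as a clade.
Most parsimonious ingroup topology: (((N,(S,K)),C),G).
G is sister to the clade containing all other ingroup taxa, so it is the earliest-diverging (most basal) ingroup lineage.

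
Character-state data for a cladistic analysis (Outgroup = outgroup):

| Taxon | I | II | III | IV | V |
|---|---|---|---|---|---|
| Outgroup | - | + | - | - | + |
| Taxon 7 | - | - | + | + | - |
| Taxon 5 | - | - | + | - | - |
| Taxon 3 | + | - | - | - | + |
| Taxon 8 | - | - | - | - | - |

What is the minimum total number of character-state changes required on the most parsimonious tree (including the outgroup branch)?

Character polarity is set by the outgroup: the derived state is whichever differs from the outgroup's state, so for II, V the derived state is '-', and for the remaining characters it is '+'.
I (derived state '+') is unique to Taxon 3 (autapomorphy; uninformative for grouping).
All ingroup taxa share the derived state '-' for II; it defines the ingroup but does not resolve relationships within it.
III (derived state '+') is shared by Taxon 5 and Taxon 7 — a synapomorphy uniting that clade.
IV: derived state '+' in Taxon 7 only — an autapomorphy, so it tells us nothing about relationships among taxa.
V (derived state '-') is shared by Taxon 5, Taxon 7, and Taxon 8 — a synapomorphy uniting that clade.
Most parsimonious ingroup topology: (((Taxon 7,Taxon 5),Taxon 8),Taxon 3).
Changes per character on this tree: I: 1; II: 1; III: 1; IV: 1; V: 1.
Total = 5.

5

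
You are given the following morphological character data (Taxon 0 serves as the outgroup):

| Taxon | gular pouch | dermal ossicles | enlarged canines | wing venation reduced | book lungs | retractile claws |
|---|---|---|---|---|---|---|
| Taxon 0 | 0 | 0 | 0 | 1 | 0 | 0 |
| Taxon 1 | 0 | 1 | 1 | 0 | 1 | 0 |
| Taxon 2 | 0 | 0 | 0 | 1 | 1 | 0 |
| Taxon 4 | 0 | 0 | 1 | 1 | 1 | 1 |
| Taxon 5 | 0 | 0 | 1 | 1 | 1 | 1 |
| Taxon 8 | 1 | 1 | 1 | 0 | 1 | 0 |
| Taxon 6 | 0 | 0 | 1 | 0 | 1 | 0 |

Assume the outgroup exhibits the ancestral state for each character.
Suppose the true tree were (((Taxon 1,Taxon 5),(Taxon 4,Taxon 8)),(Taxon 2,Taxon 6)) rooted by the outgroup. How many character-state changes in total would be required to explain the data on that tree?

Map each character onto (((Taxon 1,Taxon 5),(Taxon 4,Taxon 8)),(Taxon 2,Taxon 6)) (rooted by Taxon 0) and count the minimum state changes it requires (Fitch parsimony):
gular pouch: 1; dermal ossicles: 2; enlarged canines: 2; wing venation reduced: 3; book lungs: 1; retractile claws: 2.
Total tree length = 11.

11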